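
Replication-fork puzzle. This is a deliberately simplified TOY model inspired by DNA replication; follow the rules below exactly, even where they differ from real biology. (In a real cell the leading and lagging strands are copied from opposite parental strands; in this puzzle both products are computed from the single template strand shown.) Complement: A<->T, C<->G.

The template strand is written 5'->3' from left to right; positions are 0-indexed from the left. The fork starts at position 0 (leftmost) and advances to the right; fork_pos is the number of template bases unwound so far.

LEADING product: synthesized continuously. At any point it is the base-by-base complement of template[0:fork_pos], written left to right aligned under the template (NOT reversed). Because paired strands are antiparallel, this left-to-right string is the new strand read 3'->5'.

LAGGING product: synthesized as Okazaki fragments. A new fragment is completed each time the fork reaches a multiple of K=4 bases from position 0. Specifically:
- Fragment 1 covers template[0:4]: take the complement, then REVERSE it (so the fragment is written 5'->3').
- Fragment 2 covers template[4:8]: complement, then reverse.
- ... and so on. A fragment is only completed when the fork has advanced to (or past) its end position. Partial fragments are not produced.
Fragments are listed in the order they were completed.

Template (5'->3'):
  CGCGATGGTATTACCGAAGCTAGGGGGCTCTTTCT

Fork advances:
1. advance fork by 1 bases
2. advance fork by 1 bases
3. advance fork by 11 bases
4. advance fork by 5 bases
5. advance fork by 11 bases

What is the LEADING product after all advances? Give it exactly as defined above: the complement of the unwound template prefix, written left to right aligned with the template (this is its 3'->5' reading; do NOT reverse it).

Answer: GCGCTACCATAATGGCTTCGATCCCCCGA

Derivation:
Step 1: advance 1 -> fork_pos = 0 + 1 = 1.
Step 2: advance 1 -> fork_pos = 1 + 1 = 2.
Step 3: advance 11 -> fork_pos = 2 + 11 = 13.
Step 4: advance 5 -> fork_pos = 13 + 5 = 18.
Step 5: advance 11 -> fork_pos = 18 + 11 = 29.
Unwound prefix: template[0:29] = CGCGATGGTATTACCGAAGCTAGGGGGCT
Complement it base by base (A<->T, C<->G), keeping left-to-right order:
  [0:5] CGCGA -> GCGCT
  [5:10] TGGTA -> ACCAT
  [10:15] TTACC -> AATGG
  [15:20] GAAGC -> CTTCG
  [20:25] TAGGG -> ATCCC
  [25:29] GGCT -> CCGA
Concatenate: GCGCTACCATAATGGCTTCGATCCCCCGA (length 29; written aligned with the template, i.e. 3'->5').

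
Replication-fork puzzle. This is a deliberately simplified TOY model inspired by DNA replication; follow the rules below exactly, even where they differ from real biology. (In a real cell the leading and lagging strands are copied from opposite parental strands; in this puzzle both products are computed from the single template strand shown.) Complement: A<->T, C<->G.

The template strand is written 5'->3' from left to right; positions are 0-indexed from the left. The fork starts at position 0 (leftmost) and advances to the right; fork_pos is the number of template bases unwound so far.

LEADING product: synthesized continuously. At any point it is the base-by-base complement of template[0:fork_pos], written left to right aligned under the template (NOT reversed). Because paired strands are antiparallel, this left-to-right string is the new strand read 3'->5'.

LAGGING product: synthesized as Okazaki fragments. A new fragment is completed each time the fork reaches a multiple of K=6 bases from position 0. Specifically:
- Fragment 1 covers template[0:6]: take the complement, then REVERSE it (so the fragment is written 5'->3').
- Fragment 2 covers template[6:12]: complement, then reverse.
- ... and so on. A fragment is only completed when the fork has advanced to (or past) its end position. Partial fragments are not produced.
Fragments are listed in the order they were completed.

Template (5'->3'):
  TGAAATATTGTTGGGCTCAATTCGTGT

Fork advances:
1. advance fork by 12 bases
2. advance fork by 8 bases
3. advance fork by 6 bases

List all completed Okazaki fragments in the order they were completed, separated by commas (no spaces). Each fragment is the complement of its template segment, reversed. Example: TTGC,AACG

Answer: ATTTCA,AACAAT,GAGCCC,CGAATT

Derivation:
Step 1: advance 12 -> fork_pos = 0 + 12 = 12. Reached multiple(s) of 6: 6, 12 -> fragments 1-2 completed (2 total).
Step 2: advance 8 -> fork_pos = 12 + 8 = 20. Reached multiple(s) of 6: 18 -> fragment 3 completed (3 total).
Step 3: advance 6 -> fork_pos = 20 + 6 = 26. Reached multiple(s) of 6: 24 -> fragment 4 completed (4 total).
Final fork_pos = 26, so 4 fragment(s) are complete. Build each: template segment -> complement -> reverse.
Fragment 1: template[0:6] = TGAAAT -> complement ACTTTA -> reversed ATTTCA
Fragment 2: template[6:12] = ATTGTT -> complement TAACAA -> reversed AACAAT
Fragment 3: template[12:18] = GGGCTC -> complement CCCGAG -> reversed GAGCCC
Fragment 4: template[18:24] = AATTCG -> complement TTAAGC -> reversed CGAATT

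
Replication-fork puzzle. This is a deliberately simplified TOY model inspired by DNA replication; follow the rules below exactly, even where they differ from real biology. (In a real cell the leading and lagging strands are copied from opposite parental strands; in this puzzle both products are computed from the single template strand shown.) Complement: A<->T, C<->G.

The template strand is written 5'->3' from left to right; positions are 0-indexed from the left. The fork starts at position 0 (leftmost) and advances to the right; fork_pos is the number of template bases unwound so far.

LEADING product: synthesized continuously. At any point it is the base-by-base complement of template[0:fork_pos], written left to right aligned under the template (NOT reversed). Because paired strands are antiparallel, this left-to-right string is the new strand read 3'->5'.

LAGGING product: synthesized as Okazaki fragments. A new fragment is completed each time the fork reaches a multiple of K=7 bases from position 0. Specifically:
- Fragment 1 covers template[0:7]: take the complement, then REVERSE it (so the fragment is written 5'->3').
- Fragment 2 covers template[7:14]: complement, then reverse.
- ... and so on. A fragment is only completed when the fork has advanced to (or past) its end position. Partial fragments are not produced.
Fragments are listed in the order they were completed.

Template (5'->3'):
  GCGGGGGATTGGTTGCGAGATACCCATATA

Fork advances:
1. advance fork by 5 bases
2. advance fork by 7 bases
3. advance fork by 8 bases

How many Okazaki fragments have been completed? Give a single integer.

Answer: 2

Derivation:
Step 1: advance 5 -> fork_pos = 0 + 5 = 5. Next multiple of 7 is 7 (not reached); still 0 fragment(s).
Step 2: advance 7 -> fork_pos = 5 + 7 = 12. Reached multiple(s) of 7: 7 -> fragment 1 completed (1 total).
Step 3: advance 8 -> fork_pos = 12 + 8 = 20. Reached multiple(s) of 7: 14 -> fragment 2 completed (2 total).
Check: final fork_pos = 20; the multiples of 7 that are <= 20 are 7..14 -> 20 // 7 = 2 completed fragment(s).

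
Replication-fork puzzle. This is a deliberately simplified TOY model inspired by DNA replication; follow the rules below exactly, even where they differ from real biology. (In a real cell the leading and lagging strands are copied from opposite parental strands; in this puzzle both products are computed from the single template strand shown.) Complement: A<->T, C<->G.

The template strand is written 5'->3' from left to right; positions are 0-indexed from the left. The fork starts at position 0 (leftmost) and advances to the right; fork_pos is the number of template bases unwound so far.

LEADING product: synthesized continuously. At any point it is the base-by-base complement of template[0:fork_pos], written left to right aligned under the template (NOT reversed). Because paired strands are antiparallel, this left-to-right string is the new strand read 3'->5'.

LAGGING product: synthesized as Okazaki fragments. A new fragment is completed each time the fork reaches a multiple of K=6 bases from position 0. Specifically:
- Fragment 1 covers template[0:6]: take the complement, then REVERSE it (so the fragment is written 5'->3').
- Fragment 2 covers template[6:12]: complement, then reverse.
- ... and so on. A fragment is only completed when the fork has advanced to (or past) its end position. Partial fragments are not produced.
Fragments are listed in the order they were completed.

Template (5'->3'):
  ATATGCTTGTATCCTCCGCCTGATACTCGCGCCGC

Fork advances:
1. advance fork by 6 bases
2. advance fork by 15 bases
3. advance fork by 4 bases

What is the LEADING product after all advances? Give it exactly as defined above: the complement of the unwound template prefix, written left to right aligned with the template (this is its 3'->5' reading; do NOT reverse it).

Answer: TATACGAACATAGGAGGCGGACTAT

Derivation:
Step 1: advance 6 -> fork_pos = 0 + 6 = 6.
Step 2: advance 15 -> fork_pos = 6 + 15 = 21.
Step 3: advance 4 -> fork_pos = 21 + 4 = 25.
Unwound prefix: template[0:25] = ATATGCTTGTATCCTCCGCCTGATA
Complement it base by base (A<->T, C<->G), keeping left-to-right order:
  [0:5] ATATG -> TATAC
  [5:10] CTTGT -> GAACA
  [10:15] ATCCT -> TAGGA
  [15:20] CCGCC -> GGCGG
  [20:25] TGATA -> ACTAT
Concatenate: TATACGAACATAGGAGGCGGACTAT (length 25; written aligned with the template, i.e. 3'->5').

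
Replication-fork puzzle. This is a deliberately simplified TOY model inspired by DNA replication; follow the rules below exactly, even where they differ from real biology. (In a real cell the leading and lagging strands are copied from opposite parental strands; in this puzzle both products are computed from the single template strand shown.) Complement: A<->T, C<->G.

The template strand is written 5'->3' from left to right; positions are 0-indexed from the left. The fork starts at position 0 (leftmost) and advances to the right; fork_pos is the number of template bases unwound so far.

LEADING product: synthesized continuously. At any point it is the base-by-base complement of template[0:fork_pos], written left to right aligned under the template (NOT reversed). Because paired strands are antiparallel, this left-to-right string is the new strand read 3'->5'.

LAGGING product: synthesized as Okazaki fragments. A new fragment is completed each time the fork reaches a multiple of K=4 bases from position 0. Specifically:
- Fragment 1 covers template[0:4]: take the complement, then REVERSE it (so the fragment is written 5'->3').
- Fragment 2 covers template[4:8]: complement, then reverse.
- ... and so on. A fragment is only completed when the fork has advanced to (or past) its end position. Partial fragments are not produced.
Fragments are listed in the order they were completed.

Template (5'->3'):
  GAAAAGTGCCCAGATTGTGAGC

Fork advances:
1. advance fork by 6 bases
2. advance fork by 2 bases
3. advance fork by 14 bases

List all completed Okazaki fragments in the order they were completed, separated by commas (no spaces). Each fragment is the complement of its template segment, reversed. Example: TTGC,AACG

Step 1: advance 6 -> fork_pos = 0 + 6 = 6. Reached multiple(s) of 4: 4 -> fragment 1 completed (1 total).
Step 2: advance 2 -> fork_pos = 6 + 2 = 8. Reached multiple(s) of 4: 8 -> fragment 2 completed (2 total).
Step 3: advance 14 -> fork_pos = 8 + 14 = 22. Reached multiple(s) of 4: 12, 16, 20 -> fragments 3-5 completed (5 total).
Final fork_pos = 22, so 5 fragment(s) are complete. Build each: template segment -> complement -> reverse.
Fragment 1: template[0:4] = GAAA -> complement CTTT -> reversed TTTC
Fragment 2: template[4:8] = AGTG -> complement TCAC -> reversed CACT
Fragment 3: template[8:12] = CCCA -> complement GGGT -> reversed TGGG
Fragment 4: template[12:16] = GATT -> complement CTAA -> reversed AATC
Fragment 5: template[16:20] = GTGA -> complement CACT -> reversed TCAC

Answer: TTTC,CACT,TGGG,AATC,TCAC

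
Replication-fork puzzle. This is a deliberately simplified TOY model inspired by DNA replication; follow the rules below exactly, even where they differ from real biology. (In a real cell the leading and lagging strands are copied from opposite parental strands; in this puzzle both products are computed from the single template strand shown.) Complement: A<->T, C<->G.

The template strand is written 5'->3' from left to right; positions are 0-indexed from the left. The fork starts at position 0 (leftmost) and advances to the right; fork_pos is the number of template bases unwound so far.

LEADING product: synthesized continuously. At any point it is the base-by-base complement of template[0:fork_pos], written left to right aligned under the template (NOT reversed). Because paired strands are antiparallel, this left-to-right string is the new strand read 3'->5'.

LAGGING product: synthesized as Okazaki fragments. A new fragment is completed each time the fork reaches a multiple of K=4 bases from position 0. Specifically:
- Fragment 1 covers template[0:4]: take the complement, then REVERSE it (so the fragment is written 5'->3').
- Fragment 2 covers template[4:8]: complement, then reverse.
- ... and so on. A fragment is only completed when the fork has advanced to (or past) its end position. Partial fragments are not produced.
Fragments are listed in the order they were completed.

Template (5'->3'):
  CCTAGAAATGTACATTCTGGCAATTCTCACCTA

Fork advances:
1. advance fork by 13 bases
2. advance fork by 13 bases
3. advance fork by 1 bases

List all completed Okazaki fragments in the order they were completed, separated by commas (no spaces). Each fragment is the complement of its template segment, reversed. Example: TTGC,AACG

Answer: TAGG,TTTC,TACA,AATG,CCAG,ATTG

Derivation:
Step 1: advance 13 -> fork_pos = 0 + 13 = 13. Reached multiple(s) of 4: 4, 8, 12 -> fragments 1-3 completed (3 total).
Step 2: advance 13 -> fork_pos = 13 + 13 = 26. Reached multiple(s) of 4: 16, 20, 24 -> fragments 4-6 completed (6 total).
Step 3: advance 1 -> fork_pos = 26 + 1 = 27. Next multiple of 4 is 28 (not reached); still 6 fragment(s).
Final fork_pos = 27, so 6 fragment(s) are complete. Build each: template segment -> complement -> reverse.
Fragment 1: template[0:4] = CCTA -> complement GGAT -> reversed TAGG
Fragment 2: template[4:8] = GAAA -> complement CTTT -> reversed TTTC
Fragment 3: template[8:12] = TGTA -> complement ACAT -> reversed TACA
Fragment 4: template[12:16] = CATT -> complement GTAA -> reversed AATG
Fragment 5: template[16:20] = CTGG -> complement GACC -> reversed CCAG
Fragment 6: template[20:24] = CAAT -> complement GTTA -> reversed ATTG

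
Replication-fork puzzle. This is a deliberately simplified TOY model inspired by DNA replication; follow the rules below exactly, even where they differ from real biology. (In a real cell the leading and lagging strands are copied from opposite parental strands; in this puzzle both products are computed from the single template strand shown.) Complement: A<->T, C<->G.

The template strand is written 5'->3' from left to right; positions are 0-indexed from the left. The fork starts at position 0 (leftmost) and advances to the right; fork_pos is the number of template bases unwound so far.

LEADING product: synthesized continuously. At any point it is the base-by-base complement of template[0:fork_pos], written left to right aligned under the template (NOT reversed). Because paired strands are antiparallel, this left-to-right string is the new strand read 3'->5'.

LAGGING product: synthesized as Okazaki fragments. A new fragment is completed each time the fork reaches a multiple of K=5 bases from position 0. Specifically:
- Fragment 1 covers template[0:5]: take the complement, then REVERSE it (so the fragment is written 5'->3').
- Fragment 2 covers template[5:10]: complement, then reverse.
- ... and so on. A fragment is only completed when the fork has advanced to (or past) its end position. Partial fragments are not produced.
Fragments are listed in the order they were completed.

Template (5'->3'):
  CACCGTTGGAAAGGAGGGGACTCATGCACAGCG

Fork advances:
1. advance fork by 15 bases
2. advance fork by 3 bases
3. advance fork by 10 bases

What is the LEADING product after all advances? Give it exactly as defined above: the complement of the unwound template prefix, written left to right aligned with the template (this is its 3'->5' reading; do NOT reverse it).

Step 1: advance 15 -> fork_pos = 0 + 15 = 15.
Step 2: advance 3 -> fork_pos = 15 + 3 = 18.
Step 3: advance 10 -> fork_pos = 18 + 10 = 28.
Unwound prefix: template[0:28] = CACCGTTGGAAAGGAGGGGACTCATGCA
Complement it base by base (A<->T, C<->G), keeping left-to-right order:
  [0:5] CACCG -> GTGGC
  [5:10] TTGGA -> AACCT
  [10:15] AAGGA -> TTCCT
  [15:20] GGGGA -> CCCCT
  [20:25] CTCAT -> GAGTA
  [25:28] GCA -> CGT
Concatenate: GTGGCAACCTTTCCTCCCCTGAGTACGT (length 28; written aligned with the template, i.e. 3'->5').

Answer: GTGGCAACCTTTCCTCCCCTGAGTACGT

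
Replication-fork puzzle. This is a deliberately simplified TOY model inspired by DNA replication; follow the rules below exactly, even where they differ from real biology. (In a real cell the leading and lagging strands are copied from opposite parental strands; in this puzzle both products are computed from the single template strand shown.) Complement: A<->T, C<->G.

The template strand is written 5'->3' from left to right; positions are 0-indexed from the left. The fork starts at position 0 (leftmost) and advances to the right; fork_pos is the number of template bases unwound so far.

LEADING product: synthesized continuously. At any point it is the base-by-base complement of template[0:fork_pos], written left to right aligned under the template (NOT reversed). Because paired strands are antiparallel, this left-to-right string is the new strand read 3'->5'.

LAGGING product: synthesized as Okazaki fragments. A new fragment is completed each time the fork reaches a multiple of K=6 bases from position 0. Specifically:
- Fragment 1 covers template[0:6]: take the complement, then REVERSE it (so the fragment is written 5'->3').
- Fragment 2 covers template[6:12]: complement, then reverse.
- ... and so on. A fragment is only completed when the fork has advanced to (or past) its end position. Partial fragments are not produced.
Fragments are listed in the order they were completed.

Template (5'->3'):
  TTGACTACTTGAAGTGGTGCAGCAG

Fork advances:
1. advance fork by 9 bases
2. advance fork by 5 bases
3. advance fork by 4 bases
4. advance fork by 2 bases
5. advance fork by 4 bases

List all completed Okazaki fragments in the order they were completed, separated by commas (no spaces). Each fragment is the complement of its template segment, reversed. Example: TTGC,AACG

Answer: AGTCAA,TCAAGT,ACCACT,TGCTGC

Derivation:
Step 1: advance 9 -> fork_pos = 0 + 9 = 9. Reached multiple(s) of 6: 6 -> fragment 1 completed (1 total).
Step 2: advance 5 -> fork_pos = 9 + 5 = 14. Reached multiple(s) of 6: 12 -> fragment 2 completed (2 total).
Step 3: advance 4 -> fork_pos = 14 + 4 = 18. Reached multiple(s) of 6: 18 -> fragment 3 completed (3 total).
Step 4: advance 2 -> fork_pos = 18 + 2 = 20. Next multiple of 6 is 24 (not reached); still 3 fragment(s).
Step 5: advance 4 -> fork_pos = 20 + 4 = 24. Reached multiple(s) of 6: 24 -> fragment 4 completed (4 total).
Final fork_pos = 24, so 4 fragment(s) are complete. Build each: template segment -> complement -> reverse.
Fragment 1: template[0:6] = TTGACT -> complement AACTGA -> reversed AGTCAA
Fragment 2: template[6:12] = ACTTGA -> complement TGAACT -> reversed TCAAGT
Fragment 3: template[12:18] = AGTGGT -> complement TCACCA -> reversed ACCACT
Fragment 4: template[18:24] = GCAGCA -> complement CGTCGT -> reversed TGCTGC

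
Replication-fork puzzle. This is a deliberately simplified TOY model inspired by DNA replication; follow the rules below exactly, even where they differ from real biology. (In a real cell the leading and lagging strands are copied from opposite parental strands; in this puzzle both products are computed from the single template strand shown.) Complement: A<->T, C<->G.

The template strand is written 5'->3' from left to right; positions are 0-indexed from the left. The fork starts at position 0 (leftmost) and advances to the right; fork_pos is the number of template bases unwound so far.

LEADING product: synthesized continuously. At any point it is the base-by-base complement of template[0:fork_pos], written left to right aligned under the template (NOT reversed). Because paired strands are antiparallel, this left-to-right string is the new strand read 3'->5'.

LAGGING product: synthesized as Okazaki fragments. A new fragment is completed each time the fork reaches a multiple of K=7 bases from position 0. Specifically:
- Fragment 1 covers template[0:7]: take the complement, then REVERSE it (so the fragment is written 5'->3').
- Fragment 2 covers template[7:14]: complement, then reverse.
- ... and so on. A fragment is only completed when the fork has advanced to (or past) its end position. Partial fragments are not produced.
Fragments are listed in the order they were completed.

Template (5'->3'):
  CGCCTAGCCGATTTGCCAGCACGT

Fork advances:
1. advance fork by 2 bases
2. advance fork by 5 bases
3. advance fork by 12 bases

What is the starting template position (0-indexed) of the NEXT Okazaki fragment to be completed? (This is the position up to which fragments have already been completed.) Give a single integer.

Step 1: advance 2 -> fork_pos = 0 + 2 = 2. Next multiple of 7 is 7 (not reached); still 0 fragment(s).
Step 2: advance 5 -> fork_pos = 2 + 5 = 7. Reached multiple(s) of 7: 7 -> fragment 1 completed (1 total).
Step 3: advance 12 -> fork_pos = 7 + 12 = 19. Reached multiple(s) of 7: 14 -> fragment 2 completed (2 total).
2 fragment(s) completed, covering template[0:14] (2 x 7 = 14). The next fragment, fragment 3, covers template[14:21], so it starts at position 14.

Answer: 14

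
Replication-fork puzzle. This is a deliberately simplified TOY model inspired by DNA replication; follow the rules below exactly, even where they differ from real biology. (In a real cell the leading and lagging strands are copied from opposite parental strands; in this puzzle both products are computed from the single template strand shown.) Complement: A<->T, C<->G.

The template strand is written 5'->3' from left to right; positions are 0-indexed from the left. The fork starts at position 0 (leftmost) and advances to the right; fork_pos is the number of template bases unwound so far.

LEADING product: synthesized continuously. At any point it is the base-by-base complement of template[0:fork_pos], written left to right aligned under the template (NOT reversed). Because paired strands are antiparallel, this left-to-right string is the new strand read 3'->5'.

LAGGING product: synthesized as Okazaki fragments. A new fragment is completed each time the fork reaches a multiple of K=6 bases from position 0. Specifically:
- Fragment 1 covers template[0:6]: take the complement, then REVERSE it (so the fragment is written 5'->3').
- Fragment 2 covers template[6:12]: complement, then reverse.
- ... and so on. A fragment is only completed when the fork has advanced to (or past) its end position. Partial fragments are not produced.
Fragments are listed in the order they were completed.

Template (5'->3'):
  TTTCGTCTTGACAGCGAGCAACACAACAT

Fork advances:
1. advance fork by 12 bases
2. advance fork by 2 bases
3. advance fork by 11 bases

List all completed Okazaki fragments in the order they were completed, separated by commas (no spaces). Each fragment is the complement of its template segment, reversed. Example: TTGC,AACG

Step 1: advance 12 -> fork_pos = 0 + 12 = 12. Reached multiple(s) of 6: 6, 12 -> fragments 1-2 completed (2 total).
Step 2: advance 2 -> fork_pos = 12 + 2 = 14. Next multiple of 6 is 18 (not reached); still 2 fragment(s).
Step 3: advance 11 -> fork_pos = 14 + 11 = 25. Reached multiple(s) of 6: 18, 24 -> fragments 3-4 completed (4 total).
Final fork_pos = 25, so 4 fragment(s) are complete. Build each: template segment -> complement -> reverse.
Fragment 1: template[0:6] = TTTCGT -> complement AAAGCA -> reversed ACGAAA
Fragment 2: template[6:12] = CTTGAC -> complement GAACTG -> reversed GTCAAG
Fragment 3: template[12:18] = AGCGAG -> complement TCGCTC -> reversed CTCGCT
Fragment 4: template[18:24] = CAACAC -> complement GTTGTG -> reversed GTGTTG

Answer: ACGAAA,GTCAAG,CTCGCT,GTGTTG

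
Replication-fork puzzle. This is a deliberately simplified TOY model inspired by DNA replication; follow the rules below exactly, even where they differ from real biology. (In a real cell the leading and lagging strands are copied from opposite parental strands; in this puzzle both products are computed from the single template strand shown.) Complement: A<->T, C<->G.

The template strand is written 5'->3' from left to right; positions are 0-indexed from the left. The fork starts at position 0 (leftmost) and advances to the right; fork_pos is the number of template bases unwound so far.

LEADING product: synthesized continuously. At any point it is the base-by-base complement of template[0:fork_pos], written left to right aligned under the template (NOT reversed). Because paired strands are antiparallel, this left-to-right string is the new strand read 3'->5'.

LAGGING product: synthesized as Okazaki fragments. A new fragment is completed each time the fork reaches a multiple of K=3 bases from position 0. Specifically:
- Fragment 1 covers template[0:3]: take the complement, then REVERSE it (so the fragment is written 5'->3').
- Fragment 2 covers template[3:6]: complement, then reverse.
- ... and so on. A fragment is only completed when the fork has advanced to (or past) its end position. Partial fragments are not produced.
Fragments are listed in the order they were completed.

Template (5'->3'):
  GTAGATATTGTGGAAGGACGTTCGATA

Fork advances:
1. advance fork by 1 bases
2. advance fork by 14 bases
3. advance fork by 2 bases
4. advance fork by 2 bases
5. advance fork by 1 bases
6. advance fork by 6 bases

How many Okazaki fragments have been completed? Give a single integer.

Answer: 8

Derivation:
Step 1: advance 1 -> fork_pos = 0 + 1 = 1. Next multiple of 3 is 3 (not reached); still 0 fragment(s).
Step 2: advance 14 -> fork_pos = 1 + 14 = 15. Reached multiple(s) of 3: 3, 6, 9, 12, 15 -> fragments 1-5 completed (5 total).
Step 3: advance 2 -> fork_pos = 15 + 2 = 17. Next multiple of 3 is 18 (not reached); still 5 fragment(s).
Step 4: advance 2 -> fork_pos = 17 + 2 = 19. Reached multiple(s) of 3: 18 -> fragment 6 completed (6 total).
Step 5: advance 1 -> fork_pos = 19 + 1 = 20. Next multiple of 3 is 21 (not reached); still 6 fragment(s).
Step 6: advance 6 -> fork_pos = 20 + 6 = 26. Reached multiple(s) of 3: 21, 24 -> fragments 7-8 completed (8 total).
Check: final fork_pos = 26; the multiples of 3 that are <= 26 are 3..24 -> 26 // 3 = 8 completed fragment(s).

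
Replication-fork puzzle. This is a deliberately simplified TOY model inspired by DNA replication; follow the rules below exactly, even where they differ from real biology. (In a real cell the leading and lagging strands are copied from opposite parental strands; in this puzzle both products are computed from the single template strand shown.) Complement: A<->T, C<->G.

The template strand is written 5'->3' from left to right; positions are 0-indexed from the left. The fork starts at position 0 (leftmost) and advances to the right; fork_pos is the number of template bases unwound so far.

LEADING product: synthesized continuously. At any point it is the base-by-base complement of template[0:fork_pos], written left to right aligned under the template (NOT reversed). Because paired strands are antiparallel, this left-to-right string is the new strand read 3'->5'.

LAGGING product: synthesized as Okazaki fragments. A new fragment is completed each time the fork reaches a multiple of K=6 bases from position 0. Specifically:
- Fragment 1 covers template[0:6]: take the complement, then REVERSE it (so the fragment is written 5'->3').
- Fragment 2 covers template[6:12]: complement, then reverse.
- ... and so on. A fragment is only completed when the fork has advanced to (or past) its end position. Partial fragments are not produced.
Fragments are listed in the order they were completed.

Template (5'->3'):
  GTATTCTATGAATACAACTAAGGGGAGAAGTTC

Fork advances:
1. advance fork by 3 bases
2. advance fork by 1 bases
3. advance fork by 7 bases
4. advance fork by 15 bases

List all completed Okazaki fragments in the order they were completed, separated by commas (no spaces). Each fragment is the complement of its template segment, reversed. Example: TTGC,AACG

Answer: GAATAC,TTCATA,GTTGTA,CCCTTA

Derivation:
Step 1: advance 3 -> fork_pos = 0 + 3 = 3. Next multiple of 6 is 6 (not reached); still 0 fragment(s).
Step 2: advance 1 -> fork_pos = 3 + 1 = 4. Next multiple of 6 is 6 (not reached); still 0 fragment(s).
Step 3: advance 7 -> fork_pos = 4 + 7 = 11. Reached multiple(s) of 6: 6 -> fragment 1 completed (1 total).
Step 4: advance 15 -> fork_pos = 11 + 15 = 26. Reached multiple(s) of 6: 12, 18, 24 -> fragments 2-4 completed (4 total).
Final fork_pos = 26, so 4 fragment(s) are complete. Build each: template segment -> complement -> reverse.
Fragment 1: template[0:6] = GTATTC -> complement CATAAG -> reversed GAATAC
Fragment 2: template[6:12] = TATGAA -> complement ATACTT -> reversed TTCATA
Fragment 3: template[12:18] = TACAAC -> complement ATGTTG -> reversed GTTGTA
Fragment 4: template[18:24] = TAAGGG -> complement ATTCCC -> reversed CCCTTA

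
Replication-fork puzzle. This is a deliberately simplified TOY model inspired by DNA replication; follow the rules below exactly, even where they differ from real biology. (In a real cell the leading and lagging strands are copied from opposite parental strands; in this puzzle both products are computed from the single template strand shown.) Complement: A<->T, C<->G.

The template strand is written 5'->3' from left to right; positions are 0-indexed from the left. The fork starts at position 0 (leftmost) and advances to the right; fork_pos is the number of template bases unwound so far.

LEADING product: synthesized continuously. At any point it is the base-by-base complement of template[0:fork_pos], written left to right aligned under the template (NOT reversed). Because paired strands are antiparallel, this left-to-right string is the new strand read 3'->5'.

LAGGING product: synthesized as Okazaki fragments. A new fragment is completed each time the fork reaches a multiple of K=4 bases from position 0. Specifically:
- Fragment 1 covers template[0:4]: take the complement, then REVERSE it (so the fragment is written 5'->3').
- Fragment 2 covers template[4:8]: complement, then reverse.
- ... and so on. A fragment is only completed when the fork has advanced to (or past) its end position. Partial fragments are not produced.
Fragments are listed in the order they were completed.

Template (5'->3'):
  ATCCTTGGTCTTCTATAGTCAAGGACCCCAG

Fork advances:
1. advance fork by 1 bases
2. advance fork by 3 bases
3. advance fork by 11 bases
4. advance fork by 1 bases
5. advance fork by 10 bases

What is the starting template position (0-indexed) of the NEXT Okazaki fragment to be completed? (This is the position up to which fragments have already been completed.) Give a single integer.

Step 1: advance 1 -> fork_pos = 0 + 1 = 1. Next multiple of 4 is 4 (not reached); still 0 fragment(s).
Step 2: advance 3 -> fork_pos = 1 + 3 = 4. Reached multiple(s) of 4: 4 -> fragment 1 completed (1 total).
Step 3: advance 11 -> fork_pos = 4 + 11 = 15. Reached multiple(s) of 4: 8, 12 -> fragments 2-3 completed (3 total).
Step 4: advance 1 -> fork_pos = 15 + 1 = 16. Reached multiple(s) of 4: 16 -> fragment 4 completed (4 total).
Step 5: advance 10 -> fork_pos = 16 + 10 = 26. Reached multiple(s) of 4: 20, 24 -> fragments 5-6 completed (6 total).
6 fragment(s) completed, covering template[0:24] (6 x 4 = 24). The next fragment, fragment 7, covers template[24:28], so it starts at position 24.

Answer: 24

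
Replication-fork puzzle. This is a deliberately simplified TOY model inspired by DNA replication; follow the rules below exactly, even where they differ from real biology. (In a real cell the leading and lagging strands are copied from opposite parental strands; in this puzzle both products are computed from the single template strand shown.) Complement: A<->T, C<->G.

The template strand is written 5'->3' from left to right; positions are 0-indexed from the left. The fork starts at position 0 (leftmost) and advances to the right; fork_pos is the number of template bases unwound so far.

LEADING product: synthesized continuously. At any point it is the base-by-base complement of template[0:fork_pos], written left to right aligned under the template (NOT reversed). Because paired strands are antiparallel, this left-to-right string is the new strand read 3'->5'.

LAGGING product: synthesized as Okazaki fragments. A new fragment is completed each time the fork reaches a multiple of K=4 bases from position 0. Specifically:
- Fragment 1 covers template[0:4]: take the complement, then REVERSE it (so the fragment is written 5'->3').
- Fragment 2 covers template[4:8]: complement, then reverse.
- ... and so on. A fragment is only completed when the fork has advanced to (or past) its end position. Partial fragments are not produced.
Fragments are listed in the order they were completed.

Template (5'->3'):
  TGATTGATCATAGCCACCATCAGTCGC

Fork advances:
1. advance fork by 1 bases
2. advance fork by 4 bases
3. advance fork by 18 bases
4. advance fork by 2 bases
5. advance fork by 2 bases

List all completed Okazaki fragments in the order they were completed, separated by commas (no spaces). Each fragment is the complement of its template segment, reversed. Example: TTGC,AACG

Step 1: advance 1 -> fork_pos = 0 + 1 = 1. Next multiple of 4 is 4 (not reached); still 0 fragment(s).
Step 2: advance 4 -> fork_pos = 1 + 4 = 5. Reached multiple(s) of 4: 4 -> fragment 1 completed (1 total).
Step 3: advance 18 -> fork_pos = 5 + 18 = 23. Reached multiple(s) of 4: 8, 12, 16, 20 -> fragments 2-5 completed (5 total).
Step 4: advance 2 -> fork_pos = 23 + 2 = 25. Reached multiple(s) of 4: 24 -> fragment 6 completed (6 total).
Step 5: advance 2 -> fork_pos = 25 + 2 = 27. Next multiple of 4 is 28 (not reached); still 6 fragment(s).
Final fork_pos = 27, so 6 fragment(s) are complete. Build each: template segment -> complement -> reverse.
Fragment 1: template[0:4] = TGAT -> complement ACTA -> reversed ATCA
Fragment 2: template[4:8] = TGAT -> complement ACTA -> reversed ATCA
Fragment 3: template[8:12] = CATA -> complement GTAT -> reversed TATG
Fragment 4: template[12:16] = GCCA -> complement CGGT -> reversed TGGC
Fragment 5: template[16:20] = CCAT -> complement GGTA -> reversed ATGG
Fragment 6: template[20:24] = CAGT -> complement GTCA -> reversed ACTG

Answer: ATCA,ATCA,TATG,TGGC,ATGG,ACTG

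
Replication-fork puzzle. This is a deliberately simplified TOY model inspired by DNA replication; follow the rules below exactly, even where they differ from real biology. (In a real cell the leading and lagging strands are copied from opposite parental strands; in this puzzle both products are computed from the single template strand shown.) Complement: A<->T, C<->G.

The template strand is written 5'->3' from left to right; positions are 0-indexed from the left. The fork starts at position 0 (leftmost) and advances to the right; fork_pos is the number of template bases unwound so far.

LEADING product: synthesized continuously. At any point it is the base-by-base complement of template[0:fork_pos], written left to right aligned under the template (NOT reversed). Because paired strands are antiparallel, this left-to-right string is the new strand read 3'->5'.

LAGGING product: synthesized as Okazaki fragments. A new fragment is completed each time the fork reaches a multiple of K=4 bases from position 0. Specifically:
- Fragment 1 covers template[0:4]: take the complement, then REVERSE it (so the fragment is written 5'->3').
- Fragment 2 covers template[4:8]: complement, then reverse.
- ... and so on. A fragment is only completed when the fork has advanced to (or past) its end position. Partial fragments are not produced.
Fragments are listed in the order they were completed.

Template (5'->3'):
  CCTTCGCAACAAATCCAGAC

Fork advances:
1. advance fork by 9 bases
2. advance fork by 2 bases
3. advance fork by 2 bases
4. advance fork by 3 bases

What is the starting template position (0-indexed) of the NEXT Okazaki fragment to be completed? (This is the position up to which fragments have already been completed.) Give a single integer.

Answer: 16

Derivation:
Step 1: advance 9 -> fork_pos = 0 + 9 = 9. Reached multiple(s) of 4: 4, 8 -> fragments 1-2 completed (2 total).
Step 2: advance 2 -> fork_pos = 9 + 2 = 11. Next multiple of 4 is 12 (not reached); still 2 fragment(s).
Step 3: advance 2 -> fork_pos = 11 + 2 = 13. Reached multiple(s) of 4: 12 -> fragment 3 completed (3 total).
Step 4: advance 3 -> fork_pos = 13 + 3 = 16. Reached multiple(s) of 4: 16 -> fragment 4 completed (4 total).
4 fragment(s) completed, covering template[0:16] (4 x 4 = 16). The next fragment, fragment 5, covers template[16:20], so it starts at position 16.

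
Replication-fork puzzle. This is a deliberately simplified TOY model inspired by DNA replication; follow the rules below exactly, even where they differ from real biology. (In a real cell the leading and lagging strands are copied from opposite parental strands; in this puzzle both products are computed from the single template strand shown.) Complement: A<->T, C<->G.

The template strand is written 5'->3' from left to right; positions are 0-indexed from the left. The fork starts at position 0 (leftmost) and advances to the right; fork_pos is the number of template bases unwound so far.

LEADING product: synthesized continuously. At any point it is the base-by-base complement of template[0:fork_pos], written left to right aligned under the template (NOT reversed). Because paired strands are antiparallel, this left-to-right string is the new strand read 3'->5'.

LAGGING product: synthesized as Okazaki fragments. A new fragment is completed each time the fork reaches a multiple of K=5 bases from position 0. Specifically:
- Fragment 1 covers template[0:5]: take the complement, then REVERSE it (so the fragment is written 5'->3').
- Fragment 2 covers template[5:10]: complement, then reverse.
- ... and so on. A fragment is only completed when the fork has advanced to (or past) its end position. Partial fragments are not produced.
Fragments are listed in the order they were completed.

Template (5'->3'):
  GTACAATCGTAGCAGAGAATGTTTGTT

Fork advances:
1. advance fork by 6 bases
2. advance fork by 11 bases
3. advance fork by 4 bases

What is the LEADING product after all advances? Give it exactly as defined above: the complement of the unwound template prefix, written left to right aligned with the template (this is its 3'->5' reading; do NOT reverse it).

Step 1: advance 6 -> fork_pos = 0 + 6 = 6.
Step 2: advance 11 -> fork_pos = 6 + 11 = 17.
Step 3: advance 4 -> fork_pos = 17 + 4 = 21.
Unwound prefix: template[0:21] = GTACAATCGTAGCAGAGAATG
Complement it base by base (A<->T, C<->G), keeping left-to-right order:
  [0:5] GTACA -> CATGT
  [5:10] ATCGT -> TAGCA
  [10:15] AGCAG -> TCGTC
  [15:20] AGAAT -> TCTTA
  [20:21] G -> C
Concatenate: CATGTTAGCATCGTCTCTTAC (length 21; written aligned with the template, i.e. 3'->5').

Answer: CATGTTAGCATCGTCTCTTAC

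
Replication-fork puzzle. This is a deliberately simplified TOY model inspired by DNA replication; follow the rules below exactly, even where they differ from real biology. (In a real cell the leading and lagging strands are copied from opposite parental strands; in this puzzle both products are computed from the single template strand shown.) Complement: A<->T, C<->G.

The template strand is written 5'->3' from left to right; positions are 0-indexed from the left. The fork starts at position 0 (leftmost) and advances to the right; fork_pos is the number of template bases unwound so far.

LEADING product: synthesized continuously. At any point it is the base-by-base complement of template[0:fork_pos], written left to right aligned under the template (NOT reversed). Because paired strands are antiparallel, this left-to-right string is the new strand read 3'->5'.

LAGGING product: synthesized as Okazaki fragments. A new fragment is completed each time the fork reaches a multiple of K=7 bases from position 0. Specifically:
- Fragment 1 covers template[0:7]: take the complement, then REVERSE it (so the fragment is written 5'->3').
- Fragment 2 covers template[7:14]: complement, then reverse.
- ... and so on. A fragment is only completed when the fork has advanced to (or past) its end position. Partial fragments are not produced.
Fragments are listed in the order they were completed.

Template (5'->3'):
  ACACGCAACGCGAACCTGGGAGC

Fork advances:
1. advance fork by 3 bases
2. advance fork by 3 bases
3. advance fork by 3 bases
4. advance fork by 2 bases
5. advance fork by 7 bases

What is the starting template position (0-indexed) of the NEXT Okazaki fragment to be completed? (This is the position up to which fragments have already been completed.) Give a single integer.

Step 1: advance 3 -> fork_pos = 0 + 3 = 3. Next multiple of 7 is 7 (not reached); still 0 fragment(s).
Step 2: advance 3 -> fork_pos = 3 + 3 = 6. Next multiple of 7 is 7 (not reached); still 0 fragment(s).
Step 3: advance 3 -> fork_pos = 6 + 3 = 9. Reached multiple(s) of 7: 7 -> fragment 1 completed (1 total).
Step 4: advance 2 -> fork_pos = 9 + 2 = 11. Next multiple of 7 is 14 (not reached); still 1 fragment(s).
Step 5: advance 7 -> fork_pos = 11 + 7 = 18. Reached multiple(s) of 7: 14 -> fragment 2 completed (2 total).
2 fragment(s) completed, covering template[0:14] (2 x 7 = 14). The next fragment, fragment 3, covers template[14:21], so it starts at position 14.

Answer: 14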